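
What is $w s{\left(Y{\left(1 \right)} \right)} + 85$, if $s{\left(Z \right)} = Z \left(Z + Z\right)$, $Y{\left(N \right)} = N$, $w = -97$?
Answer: $-109$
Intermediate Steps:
$s{\left(Z \right)} = 2 Z^{2}$ ($s{\left(Z \right)} = Z 2 Z = 2 Z^{2}$)
$w s{\left(Y{\left(1 \right)} \right)} + 85 = - 97 \cdot 2 \cdot 1^{2} + 85 = - 97 \cdot 2 \cdot 1 + 85 = \left(-97\right) 2 + 85 = -194 + 85 = -109$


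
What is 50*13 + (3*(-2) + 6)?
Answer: 650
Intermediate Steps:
50*13 + (3*(-2) + 6) = 650 + (-6 + 6) = 650 + 0 = 650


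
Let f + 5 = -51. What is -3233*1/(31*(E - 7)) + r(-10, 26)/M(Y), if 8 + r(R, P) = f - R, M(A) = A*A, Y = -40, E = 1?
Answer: 1290689/74400 ≈ 17.348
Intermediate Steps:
f = -56 (f = -5 - 51 = -56)
M(A) = A**2
r(R, P) = -64 - R (r(R, P) = -8 + (-56 - R) = -64 - R)
-3233*1/(31*(E - 7)) + r(-10, 26)/M(Y) = -3233*1/(31*(1 - 7)) + (-64 - 1*(-10))/((-40)**2) = -3233/((-6*31)) + (-64 + 10)/1600 = -3233/(-186) - 54*1/1600 = -3233*(-1/186) - 27/800 = 3233/186 - 27/800 = 1290689/74400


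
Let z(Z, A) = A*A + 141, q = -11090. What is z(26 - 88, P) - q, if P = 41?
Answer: 12912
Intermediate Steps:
z(Z, A) = 141 + A**2 (z(Z, A) = A**2 + 141 = 141 + A**2)
z(26 - 88, P) - q = (141 + 41**2) - 1*(-11090) = (141 + 1681) + 11090 = 1822 + 11090 = 12912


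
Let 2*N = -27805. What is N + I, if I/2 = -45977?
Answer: -211713/2 ≈ -1.0586e+5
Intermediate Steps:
N = -27805/2 (N = (1/2)*(-27805) = -27805/2 ≈ -13903.)
I = -91954 (I = 2*(-45977) = -91954)
N + I = -27805/2 - 91954 = -211713/2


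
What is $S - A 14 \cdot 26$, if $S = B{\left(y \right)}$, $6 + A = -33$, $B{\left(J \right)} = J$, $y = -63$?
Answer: $14133$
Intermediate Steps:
$A = -39$ ($A = -6 - 33 = -39$)
$S = -63$
$S - A 14 \cdot 26 = -63 - - 39 \cdot 14 \cdot 26 = -63 - \left(-39\right) 364 = -63 - -14196 = -63 + 14196 = 14133$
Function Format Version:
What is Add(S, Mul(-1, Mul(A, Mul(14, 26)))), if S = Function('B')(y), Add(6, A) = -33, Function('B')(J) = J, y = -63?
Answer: 14133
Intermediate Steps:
A = -39 (A = Add(-6, -33) = -39)
S = -63
Add(S, Mul(-1, Mul(A, Mul(14, 26)))) = Add(-63, Mul(-1, Mul(-39, Mul(14, 26)))) = Add(-63, Mul(-1, Mul(-39, 364))) = Add(-63, Mul(-1, -14196)) = Add(-63, 14196) = 14133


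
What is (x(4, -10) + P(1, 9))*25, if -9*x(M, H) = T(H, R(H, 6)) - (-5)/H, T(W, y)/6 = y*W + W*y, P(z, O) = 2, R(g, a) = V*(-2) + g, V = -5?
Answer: 925/18 ≈ 51.389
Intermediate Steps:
R(g, a) = 10 + g (R(g, a) = -5*(-2) + g = 10 + g)
T(W, y) = 12*W*y (T(W, y) = 6*(y*W + W*y) = 6*(W*y + W*y) = 6*(2*W*y) = 12*W*y)
x(M, H) = -5/(9*H) - 4*H*(10 + H)/3 (x(M, H) = -(12*H*(10 + H) - (-5)/H)/9 = -(12*H*(10 + H) + 5/H)/9 = -(5/H + 12*H*(10 + H))/9 = -5/(9*H) - 4*H*(10 + H)/3)
(x(4, -10) + P(1, 9))*25 = ((⅑)*(-5 + 12*(-10)²*(-10 - 1*(-10)))/(-10) + 2)*25 = ((⅑)*(-⅒)*(-5 + 12*100*(-10 + 10)) + 2)*25 = ((⅑)*(-⅒)*(-5 + 12*100*0) + 2)*25 = ((⅑)*(-⅒)*(-5 + 0) + 2)*25 = ((⅑)*(-⅒)*(-5) + 2)*25 = (1/18 + 2)*25 = (37/18)*25 = 925/18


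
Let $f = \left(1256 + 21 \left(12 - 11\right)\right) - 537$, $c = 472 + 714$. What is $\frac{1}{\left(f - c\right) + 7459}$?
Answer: $\frac{1}{7013} \approx 0.00014259$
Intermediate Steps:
$c = 1186$
$f = 740$ ($f = \left(1256 + 21 \cdot 1\right) - 537 = \left(1256 + 21\right) - 537 = 1277 - 537 = 740$)
$\frac{1}{\left(f - c\right) + 7459} = \frac{1}{\left(740 - 1186\right) + 7459} = \frac{1}{-446 + 7459} = \frac{1}{7013}$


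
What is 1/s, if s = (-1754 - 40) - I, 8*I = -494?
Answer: -4/6929 ≈ -0.00057728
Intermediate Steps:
I = -247/4 (I = (⅛)*(-494) = -247/4 ≈ -61.750)
s = -6929/4 (s = (-1754 - 40) - 1*(-247/4) = -1794 + 247/4 = -6929/4 ≈ -1732.3)
1/s = 1/(-6929/4) = -4/6929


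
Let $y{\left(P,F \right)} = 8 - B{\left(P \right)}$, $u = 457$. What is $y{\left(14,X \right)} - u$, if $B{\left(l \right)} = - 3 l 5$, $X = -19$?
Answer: $-239$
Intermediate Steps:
$B{\left(l \right)} = - 15 l$
$y{\left(P,F \right)} = 8 + 15 P$ ($y{\left(P,F \right)} = 8 - - 15 P = 8 + 15 P$)
$y{\left(14,X \right)} - u = \left(8 + 15 \cdot 14\right) - 457 = \left(8 + 210\right) - 457 = 218 - 457 = -239$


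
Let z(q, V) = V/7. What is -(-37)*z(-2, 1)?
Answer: 37/7 ≈ 5.2857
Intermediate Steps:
z(q, V) = V/7 (z(q, V) = V*(⅐) = V/7)
-(-37)*z(-2, 1) = -(-37)*(⅐)*1 = -(-37)/7 = -1*(-37/7) = 37/7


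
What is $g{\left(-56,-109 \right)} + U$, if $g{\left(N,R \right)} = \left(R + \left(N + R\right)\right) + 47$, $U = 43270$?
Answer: $43043$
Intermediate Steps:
$g{\left(N,R \right)} = 47 + N + 2 R$ ($g{\left(N,R \right)} = \left(N + 2 R\right) + 47 = 47 + N + 2 R$)
$g{\left(-56,-109 \right)} + U = \left(47 - 56 + 2 \left(-109\right)\right) + 43270 = \left(47 - 56 - 218\right) + 43270 = -227 + 43270 = 43043$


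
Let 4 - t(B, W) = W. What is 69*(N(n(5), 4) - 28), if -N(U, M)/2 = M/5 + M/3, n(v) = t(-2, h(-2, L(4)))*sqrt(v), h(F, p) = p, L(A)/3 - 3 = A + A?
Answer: -11132/5 ≈ -2226.4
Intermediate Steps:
L(A) = 9 + 6*A (L(A) = 9 + 3*(A + A) = 9 + 3*(2*A) = 9 + 6*A)
t(B, W) = 4 - W
n(v) = -29*sqrt(v) (n(v) = (4 - (9 + 6*4))*sqrt(v) = (4 - (9 + 24))*sqrt(v) = (4 - 1*33)*sqrt(v) = (4 - 33)*sqrt(v) = -29*sqrt(v))
N(U, M) = -16*M/15 (N(U, M) = -2*(M/5 + M/3) = -16*M/15)
69*(N(n(5), 4) - 28) = 69*(-16/15*4 - 28) = 69*(-64/15 - 28) = 69*(-484/15) = -11132/5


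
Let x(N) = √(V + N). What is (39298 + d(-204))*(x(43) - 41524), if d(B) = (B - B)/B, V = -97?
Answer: -1631810152 + 117894*I*√6 ≈ -1.6318e+9 + 2.8878e+5*I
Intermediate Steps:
x(N) = √(-97 + N)
d(B) = 0 (d(B) = 0/B = 0)
(39298 + d(-204))*(x(43) - 41524) = (39298 + 0)*(√(-97 + 43) - 41524) = 39298*(√(-54) - 41524) = 39298*(3*I*√6 - 41524) = 39298*(-41524 + 3*I*√6) = -1631810152 + 117894*I*√6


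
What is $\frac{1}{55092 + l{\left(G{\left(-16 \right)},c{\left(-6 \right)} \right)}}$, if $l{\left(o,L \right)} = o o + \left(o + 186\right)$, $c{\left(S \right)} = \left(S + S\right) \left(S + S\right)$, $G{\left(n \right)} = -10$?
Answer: $\frac{1}{55368} \approx 1.8061 \cdot 10^{-5}$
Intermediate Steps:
$c{\left(S \right)} = 4 S^{2}$ ($c{\left(S \right)} = 2 S 2 S = 4 S^{2}$)
$l{\left(o,L \right)} = 186 + o + o^{2}$ ($l{\left(o,L \right)} = o^{2} + \left(186 + o\right) = 186 + o + o^{2}$)
$\frac{1}{55092 + l{\left(G{\left(-16 \right)},c{\left(-6 \right)} \right)}} = \frac{1}{55092 + \left(186 - 10 + \left(-10\right)^{2}\right)} = \frac{1}{55092 + \left(186 - 10 + 100\right)} = \frac{1}{55092 + 276} = \frac{1}{55368}$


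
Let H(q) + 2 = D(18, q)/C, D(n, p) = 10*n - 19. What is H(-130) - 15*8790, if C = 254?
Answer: -33490247/254 ≈ -1.3185e+5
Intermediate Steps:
D(n, p) = -19 + 10*n
H(q) = -347/254 (H(q) = -2 + (-19 + 10*18)/254 = -2 + (-19 + 180)*(1/254) = -2 + 161*(1/254) = -2 + 161/254 = -347/254)
H(-130) - 15*8790 = -347/254 - 15*8790 = -347/254 - 1*131850 = -347/254 - 131850 = -33490247/254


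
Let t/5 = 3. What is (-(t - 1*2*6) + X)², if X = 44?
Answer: 1681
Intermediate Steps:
t = 15 (t = 5*3 = 15)
(-(t - 1*2*6) + X)² = (-(15 - 1*2*6) + 44)² = (-(15 - 2*6) + 44)² = (-(15 - 12) + 44)² = (-1*3 + 44)² = (-3 + 44)² = 41² = 1681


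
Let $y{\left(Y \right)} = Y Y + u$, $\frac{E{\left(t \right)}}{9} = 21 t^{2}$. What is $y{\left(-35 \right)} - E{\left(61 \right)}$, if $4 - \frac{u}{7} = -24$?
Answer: $-701848$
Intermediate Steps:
$u = 196$ ($u = 28 - -168 = 28 + 168 = 196$)
$E{\left(t \right)} = 189 t^{2}$ ($E{\left(t \right)} = 9 \cdot 21 t^{2} = 189 t^{2}$)
$y{\left(Y \right)} = 196 + Y^{2}$ ($y{\left(Y \right)} = Y Y + 196 = Y^{2} + 196 = 196 + Y^{2}$)
$y{\left(-35 \right)} - E{\left(61 \right)} = \left(196 + \left(-35\right)^{2}\right) - 189 \cdot 61^{2} = \left(196 + 1225\right) - 189 \cdot 3721 = 1421 - 703269 = -701848$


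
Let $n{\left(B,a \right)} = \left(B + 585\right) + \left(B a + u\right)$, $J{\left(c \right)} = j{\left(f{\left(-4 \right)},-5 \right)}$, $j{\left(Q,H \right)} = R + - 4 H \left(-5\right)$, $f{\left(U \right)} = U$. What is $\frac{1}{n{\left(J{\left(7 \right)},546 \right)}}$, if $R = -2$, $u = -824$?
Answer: $- \frac{1}{56033} \approx -1.7847 \cdot 10^{-5}$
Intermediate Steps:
$j{\left(Q,H \right)} = -2 + 20 H$ ($j{\left(Q,H \right)} = -2 + - 4 H \left(-5\right) = -2 + 20 H$)
$J{\left(c \right)} = -102$ ($J{\left(c \right)} = -2 + 20 \left(-5\right) = -2 - 100 = -102$)
$n{\left(B,a \right)} = -239 + B + B a$ ($n{\left(B,a \right)} = \left(B + 585\right) + \left(B a - 824\right) = \left(585 + B\right) + \left(-824 + B a\right) = -239 + B + B a$)
$\frac{1}{n{\left(J{\left(7 \right)},546 \right)}} = \frac{1}{-239 - 102 - 55692} = \frac{1}{-56033} = - \frac{1}{56033}$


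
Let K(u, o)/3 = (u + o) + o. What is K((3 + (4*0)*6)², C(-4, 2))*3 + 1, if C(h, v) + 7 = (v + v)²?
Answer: 244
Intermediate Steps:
C(h, v) = -7 + 4*v² (C(h, v) = -7 + (v + v)² = -7 + (2*v)² = -7 + 4*v²)
K(u, o) = 3*u + 6*o (K(u, o) = 3*((u + o) + o) = 3*((o + u) + o) = 3*(u + 2*o) = 3*u + 6*o)
K((3 + (4*0)*6)², C(-4, 2))*3 + 1 = (3*(3 + (4*0)*6)² + 6*(-7 + 4*2²))*3 + 1 = (3*(3 + 0*6)² + 6*(-7 + 4*4))*3 + 1 = (3*(3 + 0)² + 6*(-7 + 16))*3 + 1 = (3*3² + 6*9)*3 + 1 = (3*9 + 54)*3 + 1 = (27 + 54)*3 + 1 = 81*3 + 1 = 243 + 1 = 244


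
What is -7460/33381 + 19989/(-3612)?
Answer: -231399443/40190724 ≈ -5.7575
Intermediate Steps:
-7460/33381 + 19989/(-3612) = -7460*1/33381 + 19989*(-1/3612) = -7460/33381 - 6663/1204 = -231399443/40190724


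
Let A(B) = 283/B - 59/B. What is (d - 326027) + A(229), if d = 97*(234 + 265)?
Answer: -63575672/229 ≈ -2.7762e+5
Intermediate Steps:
A(B) = 224/B
d = 48403 (d = 97*499 = 48403)
(d - 326027) + A(229) = (48403 - 326027) + 224/229 = -277624 + 224*(1/229) = -277624 + 224/229 = -63575672/229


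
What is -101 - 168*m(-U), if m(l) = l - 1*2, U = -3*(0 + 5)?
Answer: -2285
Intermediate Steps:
U = -15 (U = -3*5 = -15)
m(l) = -2 + l (m(l) = l - 2 = -2 + l)
-101 - 168*m(-U) = -101 - 168*(-2 - 1*(-15)) = -101 - 168*(-2 + 15) = -101 - 168*13 = -101 - 2184 = -2285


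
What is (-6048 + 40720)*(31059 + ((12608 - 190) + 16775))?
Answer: 2089057344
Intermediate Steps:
(-6048 + 40720)*(31059 + ((12608 - 190) + 16775)) = 34672*(31059 + (12418 + 16775)) = 34672*(31059 + 29193) = 34672*60252 = 2089057344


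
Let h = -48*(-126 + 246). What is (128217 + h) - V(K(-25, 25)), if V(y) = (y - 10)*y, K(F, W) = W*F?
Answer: -274418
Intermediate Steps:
K(F, W) = F*W
V(y) = y*(-10 + y) (V(y) = (-10 + y)*y = y*(-10 + y))
h = -5760 (h = -48*120 = -5760)
(128217 + h) - V(K(-25, 25)) = (128217 - 5760) - (-25*25)*(-10 - 25*25) = 122457 - (-625)*(-10 - 625) = 122457 - (-625)*(-635) = 122457 - 1*396875 = 122457 - 396875 = -274418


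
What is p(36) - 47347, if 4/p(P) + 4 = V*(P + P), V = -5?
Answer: -4308578/91 ≈ -47347.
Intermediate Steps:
p(P) = 4/(-4 - 10*P) (p(P) = 4/(-4 - 5*(P + P)) = 4/(-4 - 10*P))
p(36) - 47347 = 2/(-2 - 5*36) - 47347 = 2/(-2 - 180) - 47347 = 2/(-182) - 47347 = 2*(-1/182) - 47347 = -1/91 - 47347 = -4308578/91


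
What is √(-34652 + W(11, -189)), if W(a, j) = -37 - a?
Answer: 10*I*√347 ≈ 186.28*I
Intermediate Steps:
√(-34652 + W(11, -189)) = √(-34652 + (-37 - 1*11)) = √(-34652 + (-37 - 11)) = √(-34652 - 48) = √(-34700) = 10*I*√347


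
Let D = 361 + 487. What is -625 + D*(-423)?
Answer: -359329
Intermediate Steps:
D = 848
-625 + D*(-423) = -625 + 848*(-423) = -625 - 358704 = -359329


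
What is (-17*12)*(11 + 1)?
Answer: -2448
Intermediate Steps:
(-17*12)*(11 + 1) = -204*12 = -2448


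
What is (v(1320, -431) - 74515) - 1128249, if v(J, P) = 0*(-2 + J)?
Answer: -1202764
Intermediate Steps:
v(J, P) = 0
(v(1320, -431) - 74515) - 1128249 = (0 - 74515) - 1128249 = -74515 - 1128249 = -1202764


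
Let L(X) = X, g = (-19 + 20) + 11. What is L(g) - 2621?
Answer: -2609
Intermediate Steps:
g = 12 (g = 1 + 11 = 12)
L(g) - 2621 = 12 - 2621 = -2609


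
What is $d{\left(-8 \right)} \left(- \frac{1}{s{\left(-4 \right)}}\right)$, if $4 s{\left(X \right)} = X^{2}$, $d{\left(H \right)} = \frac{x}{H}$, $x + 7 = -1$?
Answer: $- \frac{1}{4} \approx -0.25$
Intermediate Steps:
$x = -8$ ($x = -7 - 1 = -8$)
$d{\left(H \right)} = - \frac{8}{H}$
$s{\left(X \right)} = \frac{X^{2}}{4}$
$d{\left(-8 \right)} \left(- \frac{1}{s{\left(-4 \right)}}\right) = - \frac{8}{-8} \left(- \frac{1}{\frac{1}{4} \left(-4\right)^{2}}\right) = \left(-8\right) \left(- \frac{1}{8}\right) \left(- \frac{1}{\frac{1}{4} \cdot 16}\right) = 1 \left(- \frac{1}{4}\right) = - \frac{1}{4}$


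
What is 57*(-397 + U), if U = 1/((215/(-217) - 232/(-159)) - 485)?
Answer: -19910998545/879884 ≈ -22629.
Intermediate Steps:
U = -34503/16717796 (U = 1/((215*(-1/217) - 232*(-1/159)) - 485) = 1/((-215/217 + 232/159) - 485) = 1/(16159/34503 - 485) = 1/(-16717796/34503) = -34503/16717796 ≈ -0.0020638)
57*(-397 + U) = 57*(-397 - 34503/16717796) = 57*(-6636999515/16717796) = -19910998545/879884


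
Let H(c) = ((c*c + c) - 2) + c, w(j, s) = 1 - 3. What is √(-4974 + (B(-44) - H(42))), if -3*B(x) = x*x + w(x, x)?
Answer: I*√67182/3 ≈ 86.398*I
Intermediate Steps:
w(j, s) = -2
B(x) = ⅔ - x²/3 (B(x) = -(x*x - 2)/3 = -(x² - 2)/3 = -(-2 + x²)/3 = ⅔ - x²/3)
H(c) = -2 + c² + 2*c (H(c) = ((c² + c) - 2) + c = ((c + c²) - 2) + c = (-2 + c + c²) + c = -2 + c² + 2*c)
√(-4974 + (B(-44) - H(42))) = √(-4974 + ((⅔ - ⅓*(-44)²) - (-2 + 42² + 2*42))) = √(-4974 + ((⅔ - ⅓*1936) - (-2 + 1764 + 84))) = √(-4974 + ((⅔ - 1936/3) - 1*1846)) = √(-4974 + (-1934/3 - 1846)) = √(-4974 - 7472/3) = √(-22394/3) = I*√67182/3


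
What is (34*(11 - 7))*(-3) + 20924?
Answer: 20516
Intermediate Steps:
(34*(11 - 7))*(-3) + 20924 = (34*4)*(-3) + 20924 = 136*(-3) + 20924 = -408 + 20924 = 20516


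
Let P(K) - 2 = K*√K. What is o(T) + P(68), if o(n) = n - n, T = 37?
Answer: 2 + 136*√17 ≈ 562.74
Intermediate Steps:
P(K) = 2 + K^(3/2) (P(K) = 2 + K*√K = 2 + K^(3/2))
o(n) = 0
o(T) + P(68) = 0 + (2 + 68^(3/2)) = 0 + (2 + 136*√17) = 2 + 136*√17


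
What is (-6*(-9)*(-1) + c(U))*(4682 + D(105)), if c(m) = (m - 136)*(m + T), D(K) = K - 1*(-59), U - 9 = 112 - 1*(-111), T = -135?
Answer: 44864268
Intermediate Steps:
U = 232 (U = 9 + (112 - 1*(-111)) = 9 + (112 + 111) = 9 + 223 = 232)
D(K) = 59 + K (D(K) = K + 59 = 59 + K)
c(m) = (-136 + m)*(-135 + m) (c(m) = (m - 136)*(m - 135) = (-136 + m)*(-135 + m))
(-6*(-9)*(-1) + c(U))*(4682 + D(105)) = (-6*(-9)*(-1) + (18360 + 232**2 - 271*232))*(4682 + (59 + 105)) = (54*(-1) + (18360 + 53824 - 62872))*(4682 + 164) = (-54 + 9312)*4846 = 9258*4846 = 44864268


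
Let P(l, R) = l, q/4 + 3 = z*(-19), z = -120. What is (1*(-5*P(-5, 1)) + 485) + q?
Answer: 9618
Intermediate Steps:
q = 9108 (q = -12 + 4*(-120*(-19)) = -12 + 4*2280 = -12 + 9120 = 9108)
(1*(-5*P(-5, 1)) + 485) + q = (1*(-5*(-5)) + 485) + 9108 = (1*25 + 485) + 9108 = (25 + 485) + 9108 = 510 + 9108 = 9618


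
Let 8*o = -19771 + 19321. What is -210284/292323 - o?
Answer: 64931539/1169292 ≈ 55.531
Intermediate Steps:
o = -225/4 (o = (-19771 + 19321)/8 = (⅛)*(-450) = -225/4 ≈ -56.250)
-210284/292323 - o = -210284/292323 - 1*(-225/4) = -210284*1/292323 + 225/4 = -210284/292323 + 225/4 = 64931539/1169292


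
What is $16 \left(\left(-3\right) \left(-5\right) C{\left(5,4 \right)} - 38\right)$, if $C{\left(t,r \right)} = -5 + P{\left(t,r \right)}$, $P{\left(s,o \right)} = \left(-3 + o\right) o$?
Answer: $-848$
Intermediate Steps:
$P{\left(s,o \right)} = o \left(-3 + o\right)$
$C{\left(t,r \right)} = -5 + r \left(-3 + r\right)$
$16 \left(\left(-3\right) \left(-5\right) C{\left(5,4 \right)} - 38\right) = 16 \left(\left(-3\right) \left(-5\right) \left(-5 + 4 \left(-3 + 4\right)\right) - 38\right) = 16 \left(15 \left(-5 + 4 \cdot 1\right) - 38\right) = 16 \left(15 \left(-5 + 4\right) - 38\right) = 16 \left(15 \left(-1\right) - 38\right) = 16 \left(-15 - 38\right) = 16 \left(-53\right) = -848$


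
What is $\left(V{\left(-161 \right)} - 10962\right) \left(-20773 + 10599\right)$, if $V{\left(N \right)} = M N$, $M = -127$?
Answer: $-96500390$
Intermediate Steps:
$V{\left(N \right)} = - 127 N$
$\left(V{\left(-161 \right)} - 10962\right) \left(-20773 + 10599\right) = \left(\left(-127\right) \left(-161\right) - 10962\right) \left(-20773 + 10599\right) = \left(20447 - 10962\right) \left(-10174\right) = 9485 \left(-10174\right) = -96500390$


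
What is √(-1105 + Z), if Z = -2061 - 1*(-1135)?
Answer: I*√2031 ≈ 45.067*I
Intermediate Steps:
Z = -926 (Z = -2061 + 1135 = -926)
√(-1105 + Z) = √(-1105 - 926) = √(-2031) = I*√2031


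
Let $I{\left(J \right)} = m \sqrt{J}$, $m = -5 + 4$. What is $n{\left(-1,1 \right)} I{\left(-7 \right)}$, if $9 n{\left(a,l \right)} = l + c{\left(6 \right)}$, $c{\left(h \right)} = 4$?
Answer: $- \frac{5 i \sqrt{7}}{9} \approx - 1.4699 i$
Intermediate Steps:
$m = -1$
$n{\left(a,l \right)} = \frac{4}{9} + \frac{l}{9}$ ($n{\left(a,l \right)} = \frac{l + 4}{9} = \frac{4 + l}{9} = \frac{4}{9} + \frac{l}{9}$)
$I{\left(J \right)} = - \sqrt{J}$
$n{\left(-1,1 \right)} I{\left(-7 \right)} = \left(\frac{4}{9} + \frac{1}{9} \cdot 1\right) \left(- \sqrt{-7}\right) = \left(\frac{4}{9} + \frac{1}{9}\right) \left(- i \sqrt{7}\right) = \frac{5 \left(- i \sqrt{7}\right)}{9} = - \frac{5 i \sqrt{7}}{9}$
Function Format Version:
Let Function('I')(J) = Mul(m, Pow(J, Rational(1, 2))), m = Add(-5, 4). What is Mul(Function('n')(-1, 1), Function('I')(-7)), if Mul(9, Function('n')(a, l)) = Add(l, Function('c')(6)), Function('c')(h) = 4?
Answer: Mul(Rational(-5, 9), I, Pow(7, Rational(1, 2))) ≈ Mul(-1.4699, I)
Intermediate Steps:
m = -1
Function('n')(a, l) = Add(Rational(4, 9), Mul(Rational(1, 9), l)) (Function('n')(a, l) = Mul(Rational(1, 9), Add(l, 4)) = Mul(Rational(1, 9), Add(4, l)) = Add(Rational(4, 9), Mul(Rational(1, 9), l)))
Function('I')(J) = Mul(-1, Pow(J, Rational(1, 2)))
Mul(Function('n')(-1, 1), Function('I')(-7)) = Mul(Add(Rational(4, 9), Mul(Rational(1, 9), 1)), Mul(-1, Pow(-7, Rational(1, 2)))) = Mul(Add(Rational(4, 9), Rational(1, 9)), Mul(-1, Mul(I, Pow(7, Rational(1, 2))))) = Mul(Rational(5, 9), Mul(-1, I, Pow(7, Rational(1, 2)))) = Mul(Rational(-5, 9), I, Pow(7, Rational(1, 2)))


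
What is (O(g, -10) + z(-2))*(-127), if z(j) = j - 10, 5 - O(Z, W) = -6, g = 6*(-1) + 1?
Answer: 127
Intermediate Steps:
g = -5 (g = -6 + 1 = -5)
O(Z, W) = 11 (O(Z, W) = 5 - 1*(-6) = 5 + 6 = 11)
z(j) = -10 + j
(O(g, -10) + z(-2))*(-127) = (11 + (-10 - 2))*(-127) = (11 - 12)*(-127) = -1*(-127) = 127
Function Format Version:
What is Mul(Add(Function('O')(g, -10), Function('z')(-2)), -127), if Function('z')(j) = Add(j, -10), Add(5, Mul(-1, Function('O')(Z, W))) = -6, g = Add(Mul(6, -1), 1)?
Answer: 127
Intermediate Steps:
g = -5 (g = Add(-6, 1) = -5)
Function('O')(Z, W) = 11 (Function('O')(Z, W) = Add(5, Mul(-1, -6)) = Add(5, 6) = 11)
Function('z')(j) = Add(-10, j)
Mul(Add(Function('O')(g, -10), Function('z')(-2)), -127) = Mul(Add(11, Add(-10, -2)), -127) = Mul(Add(11, -12), -127) = Mul(-1, -127) = 127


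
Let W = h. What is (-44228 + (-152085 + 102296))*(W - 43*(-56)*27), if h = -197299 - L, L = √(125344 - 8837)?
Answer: 12436850811 + 94017*√116507 ≈ 1.2469e+10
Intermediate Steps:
L = √116507 ≈ 341.33
h = -197299 - √116507 ≈ -1.9764e+5
W = -197299 - √116507 ≈ -1.9764e+5
(-44228 + (-152085 + 102296))*(W - 43*(-56)*27) = (-44228 + (-152085 + 102296))*((-197299 - √116507) - 43*(-56)*27) = (-44228 - 49789)*((-197299 - √116507) + 2408*27) = -94017*((-197299 - √116507) + 65016) = -94017*(-132283 - √116507) = 12436850811 + 94017*√116507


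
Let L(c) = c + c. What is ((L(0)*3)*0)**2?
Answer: 0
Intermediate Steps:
L(c) = 2*c
((L(0)*3)*0)**2 = (((2*0)*3)*0)**2 = ((0*3)*0)**2 = (0*0)**2 = 0**2 = 0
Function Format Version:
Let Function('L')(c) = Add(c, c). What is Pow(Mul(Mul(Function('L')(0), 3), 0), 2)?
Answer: 0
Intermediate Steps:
Function('L')(c) = Mul(2, c)
Pow(Mul(Mul(Function('L')(0), 3), 0), 2) = Pow(Mul(Mul(Mul(2, 0), 3), 0), 2) = Pow(Mul(Mul(0, 3), 0), 2) = Pow(Mul(0, 0), 2) = Pow(0, 2) = 0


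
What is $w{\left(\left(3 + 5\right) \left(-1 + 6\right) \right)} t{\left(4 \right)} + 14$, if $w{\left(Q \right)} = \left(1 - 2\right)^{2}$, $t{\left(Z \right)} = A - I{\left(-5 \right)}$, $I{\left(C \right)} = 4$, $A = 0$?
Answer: $10$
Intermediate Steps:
$t{\left(Z \right)} = -4$ ($t{\left(Z \right)} = 0 - 4 = -4$)
$w{\left(Q \right)} = 1$ ($w{\left(Q \right)} = \left(-1\right)^{2} = 1$)
$w{\left(\left(3 + 5\right) \left(-1 + 6\right) \right)} t{\left(4 \right)} + 14 = 1 \left(-4\right) + 14 = -4 + 14 = 10$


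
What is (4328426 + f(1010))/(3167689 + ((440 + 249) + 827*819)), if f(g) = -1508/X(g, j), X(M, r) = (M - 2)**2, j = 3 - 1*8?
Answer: 1099489458439/976867045056 ≈ 1.1255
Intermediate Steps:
j = -5 (j = 3 - 8 = -5)
X(M, r) = (-2 + M)**2
f(g) = -1508/(-2 + g)**2
(4328426 + f(1010))/(3167689 + ((440 + 249) + 827*819)) = (4328426 - 1508/(-2 + 1010)**2)/(3167689 + ((440 + 249) + 827*819)) = (4328426 - 1508/1008**2)/(3167689 + (689 + 677313)) = (4328426 - 1508*1/1016064)/(3167689 + 678002) = (4328426 - 377/254016)/3845691 = (1099489458439/254016)*(1/3845691) = 1099489458439/976867045056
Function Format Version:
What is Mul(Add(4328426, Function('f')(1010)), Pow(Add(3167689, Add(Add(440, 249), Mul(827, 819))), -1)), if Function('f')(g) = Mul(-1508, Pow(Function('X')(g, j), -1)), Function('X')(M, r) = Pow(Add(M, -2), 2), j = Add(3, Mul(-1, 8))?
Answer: Rational(1099489458439, 976867045056) ≈ 1.1255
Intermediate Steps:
j = -5 (j = Add(3, -8) = -5)
Function('X')(M, r) = Pow(Add(-2, M), 2)
Function('f')(g) = Mul(-1508, Pow(Add(-2, g), -2)) (Function('f')(g) = Mul(-1508, Pow(Pow(Add(-2, g), 2), -1)) = Mul(-1508, Pow(Add(-2, g), -2)))
Mul(Add(4328426, Function('f')(1010)), Pow(Add(3167689, Add(Add(440, 249), Mul(827, 819))), -1)) = Mul(Add(4328426, Mul(-1508, Pow(Add(-2, 1010), -2))), Pow(Add(3167689, Add(Add(440, 249), Mul(827, 819))), -1)) = Mul(Add(4328426, Mul(-1508, Pow(1008, -2))), Pow(Add(3167689, Add(689, 677313)), -1)) = Mul(Add(4328426, Mul(-1508, Rational(1, 1016064))), Pow(Add(3167689, 678002), -1)) = Mul(Add(4328426, Rational(-377, 254016)), Pow(3845691, -1)) = Mul(Rational(1099489458439, 254016), Rational(1, 3845691)) = Rational(1099489458439, 976867045056)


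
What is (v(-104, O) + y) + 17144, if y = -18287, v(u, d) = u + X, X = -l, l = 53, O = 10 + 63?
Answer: -1300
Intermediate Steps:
O = 73
X = -53 (X = -1*53 = -53)
v(u, d) = -53 + u (v(u, d) = u - 53 = -53 + u)
(v(-104, O) + y) + 17144 = ((-53 - 104) - 18287) + 17144 = (-157 - 18287) + 17144 = -18444 + 17144 = -1300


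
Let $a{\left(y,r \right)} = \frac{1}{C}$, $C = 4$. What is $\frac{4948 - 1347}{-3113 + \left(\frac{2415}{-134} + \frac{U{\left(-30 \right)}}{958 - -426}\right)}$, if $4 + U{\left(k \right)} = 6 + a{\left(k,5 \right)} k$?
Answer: $- \frac{667827056}{580667625} \approx -1.1501$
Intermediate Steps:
$a{\left(y,r \right)} = \frac{1}{4}$
$U{\left(k \right)} = 2 + \frac{k}{4}$ ($U{\left(k \right)} = -4 + \left(6 + \frac{k}{4}\right) = 2 + \frac{k}{4}$)
$\frac{4948 - 1347}{-3113 + \left(\frac{2415}{-134} + \frac{U{\left(-30 \right)}}{958 - -426}\right)} = \frac{4948 - 1347}{-3113 + \left(\frac{2415}{-134} + \frac{2 + \frac{1}{4} \left(-30\right)}{958 - -426}\right)} = \frac{3601}{-3113 + \left(2415 \left(- \frac{1}{134}\right) + \frac{2 - \frac{15}{2}}{958 + 426}\right)} = \frac{3601}{-3113 - \left(\frac{2415}{134} + \frac{11}{2 \cdot 1384}\right)} = \frac{3601}{-3113 - \frac{3343097}{185456}} = \frac{3601}{- \frac{580667625}{185456}} = 3601 \left(- \frac{185456}{580667625}\right) = - \frac{667827056}{580667625}$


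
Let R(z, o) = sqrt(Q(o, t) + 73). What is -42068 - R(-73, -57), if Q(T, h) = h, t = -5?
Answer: -42068 - 2*sqrt(17) ≈ -42076.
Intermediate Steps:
R(z, o) = 2*sqrt(17) (R(z, o) = sqrt(-5 + 73) = sqrt(68) = 2*sqrt(17))
-42068 - R(-73, -57) = -42068 - 2*sqrt(17)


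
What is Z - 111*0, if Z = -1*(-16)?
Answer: 16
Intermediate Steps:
Z = 16
Z - 111*0 = 16 - 111*0 = 16 + 0 = 16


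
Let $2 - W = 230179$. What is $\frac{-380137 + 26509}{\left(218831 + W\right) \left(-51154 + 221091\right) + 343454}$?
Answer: $\frac{8037}{43812767} \approx 0.00018344$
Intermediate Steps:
$W = -230177$ ($W = 2 - 230179 = -230177$)
$\frac{-380137 + 26509}{\left(218831 + W\right) \left(-51154 + 221091\right) + 343454} = \frac{-380137 + 26509}{\left(218831 - 230177\right) \left(-51154 + 221091\right) + 343454} = - \frac{353628}{\left(-11346\right) 169937 + 343454} = - \frac{353628}{-1928105202 + 343454} = - \frac{353628}{-1927761748} = \left(-353628\right) \left(- \frac{1}{1927761748}\right) = \frac{8037}{43812767}$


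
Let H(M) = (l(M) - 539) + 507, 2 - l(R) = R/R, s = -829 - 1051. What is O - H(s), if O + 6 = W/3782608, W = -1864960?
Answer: 5793765/236413 ≈ 24.507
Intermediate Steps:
O = -1535038/236413 (O = -6 - 1864960/3782608 = -6 - 1864960*1/3782608 = -6 - 116560/236413 = -1535038/236413 ≈ -6.4930)
s = -1880
l(R) = 1 (l(R) = 2 - R/R = 2 - 1*1 = 2 - 1 = 1)
H(M) = -31 (H(M) = (1 - 539) + 507 = -538 + 507 = -31)
O - H(s) = -1535038/236413 - 1*(-31) = -1535038/236413 + 31 = 5793765/236413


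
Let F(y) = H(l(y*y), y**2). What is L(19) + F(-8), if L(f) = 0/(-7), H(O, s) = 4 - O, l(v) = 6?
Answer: -2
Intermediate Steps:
F(y) = -2 (F(y) = 4 - 1*6 = 4 - 6 = -2)
L(f) = 0 (L(f) = 0*(-1/7) = 0)
L(19) + F(-8) = 0 - 2 = -2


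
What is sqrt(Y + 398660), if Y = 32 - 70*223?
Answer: 7*sqrt(7818) ≈ 618.94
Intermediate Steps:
Y = -15578 (Y = 32 - 15610 = -15578)
sqrt(Y + 398660) = sqrt(-15578 + 398660) = sqrt(383082) = 7*sqrt(7818)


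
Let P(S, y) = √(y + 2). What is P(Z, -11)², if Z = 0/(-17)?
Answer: -9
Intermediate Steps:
Z = 0 (Z = 0*(-1/17) = 0)
P(S, y) = √(2 + y)
P(Z, -11)² = (√(2 - 11))² = (√(-9))² = (3*I)² = -9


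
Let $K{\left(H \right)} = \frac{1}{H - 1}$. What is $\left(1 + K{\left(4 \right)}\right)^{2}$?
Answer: $\frac{16}{9} \approx 1.7778$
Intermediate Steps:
$K{\left(H \right)} = \frac{1}{-1 + H}$
$\left(1 + K{\left(4 \right)}\right)^{2} = \left(1 + \frac{1}{-1 + 4}\right)^{2} = \left(1 + \frac{1}{3}\right)^{2} = \left(\frac{4}{3}\right)^{2} = \frac{16}{9}$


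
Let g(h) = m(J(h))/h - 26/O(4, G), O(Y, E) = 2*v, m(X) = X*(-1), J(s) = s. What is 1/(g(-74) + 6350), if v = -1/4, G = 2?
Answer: 1/6401 ≈ 0.00015623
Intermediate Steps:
v = -¼ (v = -1*¼ = -¼ ≈ -0.25000)
m(X) = -X
O(Y, E) = -½ (O(Y, E) = 2*(-¼) = -½)
g(h) = 51 (g(h) = (-h)/h - 26/(-½) = -1 - 26*(-2) = -1 + 52 = 51)
1/(g(-74) + 6350) = 1/(51 + 6350) = 1/6401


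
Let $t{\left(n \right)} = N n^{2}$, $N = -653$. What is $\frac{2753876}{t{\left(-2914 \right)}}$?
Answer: $- \frac{688469}{1386220397} \approx -0.00049665$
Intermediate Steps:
$t{\left(n \right)} = - 653 n^{2}$
$\frac{2753876}{t{\left(-2914 \right)}} = \frac{2753876}{\left(-653\right) \left(-2914\right)^{2}} = \frac{2753876}{\left(-653\right) 8491396} = \frac{2753876}{-5544881588} = 2753876 \left(- \frac{1}{5544881588}\right) = - \frac{688469}{1386220397}$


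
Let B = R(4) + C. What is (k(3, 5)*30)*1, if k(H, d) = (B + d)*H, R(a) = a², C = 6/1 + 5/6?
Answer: 2505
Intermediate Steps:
C = 41/6 (C = 6*1 + 5*(⅙) = 6 + ⅚ = 41/6 ≈ 6.8333)
B = 137/6 (B = 4² + 41/6 = 16 + 41/6 = 137/6 ≈ 22.833)
k(H, d) = H*(137/6 + d) (k(H, d) = (137/6 + d)*H = H*(137/6 + d))
(k(3, 5)*30)*1 = (((⅙)*3*(137 + 6*5))*30)*1 = (((⅙)*3*(137 + 30))*30)*1 = (((⅙)*3*167)*30)*1 = ((167/2)*30)*1 = 2505*1 = 2505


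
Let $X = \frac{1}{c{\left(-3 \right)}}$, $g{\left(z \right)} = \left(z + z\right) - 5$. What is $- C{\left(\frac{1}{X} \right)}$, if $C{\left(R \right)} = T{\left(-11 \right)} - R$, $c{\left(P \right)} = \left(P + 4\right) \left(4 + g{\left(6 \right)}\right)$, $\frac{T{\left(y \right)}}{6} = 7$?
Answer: $-31$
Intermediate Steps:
$T{\left(y \right)} = 42$ ($T{\left(y \right)} = 6 \cdot 7 = 42$)
$g{\left(z \right)} = -5 + 2 z$ ($g{\left(z \right)} = 2 z - 5 = -5 + 2 z$)
$c{\left(P \right)} = 44 + 11 P$ ($c{\left(P \right)} = \left(P + 4\right) \left(4 + \left(-5 + 2 \cdot 6\right)\right) = \left(4 + P\right) \left(4 + \left(-5 + 12\right)\right) = \left(4 + P\right) \left(4 + 7\right) = \left(4 + P\right) 11 = 44 + 11 P$)
$X = \frac{1}{11}$ ($X = \frac{1}{44 + 11 \left(-3\right)} = \frac{1}{44 - 33} = \frac{1}{11} \approx 0.090909$)
$C{\left(R \right)} = 42 - R$
$- C{\left(\frac{1}{X} \right)} = - (42 - \frac{1}{\frac{1}{11}}) = - (42 - 11) = \left(-1\right) 31 = -31$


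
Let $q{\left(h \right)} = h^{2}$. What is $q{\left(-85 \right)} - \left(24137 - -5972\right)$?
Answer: $-22884$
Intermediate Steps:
$q{\left(-85 \right)} - \left(24137 - -5972\right) = \left(-85\right)^{2} - \left(24137 - -5972\right) = 7225 - \left(24137 + 5972\right) = 7225 - 30109 = -22884$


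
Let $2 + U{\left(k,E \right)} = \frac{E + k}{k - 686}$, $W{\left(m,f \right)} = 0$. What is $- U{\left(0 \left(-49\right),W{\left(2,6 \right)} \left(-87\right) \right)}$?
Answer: $2$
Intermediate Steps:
$U{\left(k,E \right)} = -2 + \frac{E + k}{-686 + k}$ ($U{\left(k,E \right)} = -2 + \frac{E + k}{k - 686} = -2 + \frac{E + k}{-686 + k}$)
$- U{\left(0 \left(-49\right),W{\left(2,6 \right)} \left(-87\right) \right)} = - \frac{1372 + 0 \left(-87\right) - 0 \left(-49\right)}{-686 + 0 \left(-49\right)} = - \frac{1372 + 0 - 0}{-686 + 0} = - \frac{1372 + 0 + 0}{-686} = - \frac{\left(-1\right) 1372}{686} = \left(-1\right) \left(-2\right) = 2$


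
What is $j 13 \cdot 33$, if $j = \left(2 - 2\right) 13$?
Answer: $0$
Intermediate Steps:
$j = 0$ ($j = \left(2 - 2\right) 13 = 0 \cdot 13 = 0$)
$j 13 \cdot 33 = 0 \cdot 13 \cdot 33 = 0 \cdot 33 = 0$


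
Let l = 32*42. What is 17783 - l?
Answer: 16439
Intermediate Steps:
l = 1344
17783 - l = 17783 - 1*1344 = 17783 - 1344 = 16439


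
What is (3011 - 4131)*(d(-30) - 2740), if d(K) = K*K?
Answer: 2060800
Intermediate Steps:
d(K) = K²
(3011 - 4131)*(d(-30) - 2740) = (3011 - 4131)*((-30)² - 2740) = -1120*(900 - 2740) = -1120*(-1840) = 2060800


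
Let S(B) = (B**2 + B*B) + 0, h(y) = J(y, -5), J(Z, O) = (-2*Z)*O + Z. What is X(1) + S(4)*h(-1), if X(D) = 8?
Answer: -344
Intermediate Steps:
J(Z, O) = Z - 2*O*Z (J(Z, O) = -2*O*Z + Z = Z - 2*O*Z)
h(y) = 11*y (h(y) = y*(1 - 2*(-5)) = y*(1 + 10) = y*11 = 11*y)
S(B) = 2*B**2 (S(B) = (B**2 + B**2) + 0 = 2*B**2 + 0 = 2*B**2)
X(1) + S(4)*h(-1) = 8 + (2*4**2)*(11*(-1)) = 8 + (2*16)*(-11) = 8 + 32*(-11) = 8 - 352 = -344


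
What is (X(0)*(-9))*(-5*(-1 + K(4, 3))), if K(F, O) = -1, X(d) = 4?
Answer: -360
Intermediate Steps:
(X(0)*(-9))*(-5*(-1 + K(4, 3))) = (4*(-9))*(-5*(-1 - 1)) = -(-180)*(-2) = -36*10 = -360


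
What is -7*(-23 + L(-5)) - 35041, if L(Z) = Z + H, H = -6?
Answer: -34803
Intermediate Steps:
L(Z) = -6 + Z (L(Z) = Z - 6 = -6 + Z)
-7*(-23 + L(-5)) - 35041 = -7*(-23 + (-6 - 5)) - 35041 = -7*(-23 - 11) - 35041 = -7*(-34) - 35041 = 238 - 35041 = -34803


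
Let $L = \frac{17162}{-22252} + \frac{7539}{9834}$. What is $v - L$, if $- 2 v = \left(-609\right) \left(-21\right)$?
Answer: $- \frac{116606909833}{18235514} \approx -6394.5$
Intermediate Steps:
$L = - \frac{42220}{9117757}$ ($L = 17162 \left(- \frac{1}{22252}\right) + 7539 \cdot \frac{1}{9834} = - \frac{8581}{11126} + \frac{2513}{3278} = - \frac{42220}{9117757} \approx -0.0046305$)
$v = - \frac{12789}{2}$ ($v = - \frac{\left(-609\right) \left(-21\right)}{2} = \left(- \frac{1}{2}\right) 12789 = - \frac{12789}{2} \approx -6394.5$)
$v - L = - \frac{12789}{2} - - \frac{42220}{9117757} = - \frac{12789}{2} + \frac{42220}{9117757} = - \frac{116606909833}{18235514}$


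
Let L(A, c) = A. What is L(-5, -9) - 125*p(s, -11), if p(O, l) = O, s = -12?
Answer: 1495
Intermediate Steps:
L(-5, -9) - 125*p(s, -11) = -5 - 125*(-12) = -5 + 1500 = 1495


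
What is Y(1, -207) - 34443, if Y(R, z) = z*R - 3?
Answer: -34653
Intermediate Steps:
Y(R, z) = -3 + R*z (Y(R, z) = R*z - 3 = -3 + R*z)
Y(1, -207) - 34443 = (-3 + 1*(-207)) - 34443 = (-3 - 207) - 34443 = -210 - 34443 = -34653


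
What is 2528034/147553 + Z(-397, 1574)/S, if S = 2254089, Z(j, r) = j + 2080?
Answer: 1899553987575/110865864739 ≈ 17.134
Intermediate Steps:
Z(j, r) = 2080 + j
2528034/147553 + Z(-397, 1574)/S = 2528034/147553 + (2080 - 397)/2254089 = 2528034*(1/147553) + 1683*(1/2254089) = 2528034/147553 + 561/751363 = 1899553987575/110865864739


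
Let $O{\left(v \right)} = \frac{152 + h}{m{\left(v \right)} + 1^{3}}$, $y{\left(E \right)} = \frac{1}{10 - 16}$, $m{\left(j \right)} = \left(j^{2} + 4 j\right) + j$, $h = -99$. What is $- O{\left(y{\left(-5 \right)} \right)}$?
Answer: $- \frac{1908}{7} \approx -272.57$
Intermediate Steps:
$m{\left(j \right)} = j^{2} + 5 j$
$y{\left(E \right)} = - \frac{1}{6}$ ($y{\left(E \right)} = \frac{1}{-6} = - \frac{1}{6}$)
$O{\left(v \right)} = \frac{53}{1 + v \left(5 + v\right)}$ ($O{\left(v \right)} = \frac{152 - 99}{v \left(5 + v\right) + 1^{3}} = \frac{53}{v \left(5 + v\right) + 1} = \frac{53}{1 + v \left(5 + v\right)}$)
$- O{\left(y{\left(-5 \right)} \right)} = - \frac{53}{1 - \frac{5 - \frac{1}{6}}{6}} = - \frac{53}{1 - \frac{29}{36}} = - \frac{53}{\frac{7}{36}} = - \frac{53 \cdot 36}{7} = \left(-1\right) \frac{1908}{7} = - \frac{1908}{7}$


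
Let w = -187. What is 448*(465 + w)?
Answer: 124544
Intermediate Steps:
448*(465 + w) = 448*(465 - 187) = 448*278 = 124544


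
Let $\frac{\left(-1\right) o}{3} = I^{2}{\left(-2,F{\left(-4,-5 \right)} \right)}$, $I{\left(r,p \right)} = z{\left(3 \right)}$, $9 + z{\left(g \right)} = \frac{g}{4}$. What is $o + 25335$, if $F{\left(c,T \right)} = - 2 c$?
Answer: $\frac{402093}{16} \approx 25131.0$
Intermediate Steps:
$z{\left(g \right)} = -9 + \frac{g}{4}$
$I{\left(r,p \right)} = - \frac{33}{4}$ ($I{\left(r,p \right)} = -9 + \frac{1}{4} \cdot 3 = -9 + \frac{3}{4} = - \frac{33}{4}$)
$o = - \frac{3267}{16}$ ($o = - 3 \left(- \frac{33}{4}\right)^{2} = \left(-3\right) \frac{1089}{16} = - \frac{3267}{16} \approx -204.19$)
$o + 25335 = - \frac{3267}{16} + 25335 = \frac{402093}{16}$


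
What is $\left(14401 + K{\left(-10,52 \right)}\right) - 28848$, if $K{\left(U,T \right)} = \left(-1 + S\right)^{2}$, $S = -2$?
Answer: $-14438$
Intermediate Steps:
$K{\left(U,T \right)} = 9$ ($K{\left(U,T \right)} = \left(-1 - 2\right)^{2} = \left(-3\right)^{2} = 9$)
$\left(14401 + K{\left(-10,52 \right)}\right) - 28848 = \left(14401 + 9\right) - 28848 = 14410 - 28848 = -14438$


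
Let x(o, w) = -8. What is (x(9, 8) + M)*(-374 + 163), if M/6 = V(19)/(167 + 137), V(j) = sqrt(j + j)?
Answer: 1688 - 633*sqrt(38)/152 ≈ 1662.3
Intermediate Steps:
V(j) = sqrt(2)*sqrt(j) (V(j) = sqrt(2*j) = sqrt(2)*sqrt(j))
M = 3*sqrt(38)/152 (M = 6*((sqrt(2)*sqrt(19))/(167 + 137)) = 6*(sqrt(38)/304) = 3*sqrt(38)/152 ≈ 0.12167)
(x(9, 8) + M)*(-374 + 163) = (-8 + 3*sqrt(38)/152)*(-374 + 163) = (-8 + 3*sqrt(38)/152)*(-211) = 1688 - 633*sqrt(38)/152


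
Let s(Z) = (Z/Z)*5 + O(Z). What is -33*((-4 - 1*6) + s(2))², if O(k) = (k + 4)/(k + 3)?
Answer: -11913/25 ≈ -476.52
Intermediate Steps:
O(k) = (4 + k)/(3 + k)
s(Z) = 5 + (4 + Z)/(3 + Z) (s(Z) = (Z/Z)*5 + (4 + Z)/(3 + Z) = 1*5 + (4 + Z)/(3 + Z) = 5 + (4 + Z)/(3 + Z))
-33*((-4 - 1*6) + s(2))² = -33*((-4 - 1*6) + (19 + 6*2)/(3 + 2))² = -33*((-4 - 6) + (19 + 12)/5)² = -33*(-10 + (⅕)*31)² = -33*(-10 + 31/5)² = -33*(-19/5)² = -33*361/25 = -11913/25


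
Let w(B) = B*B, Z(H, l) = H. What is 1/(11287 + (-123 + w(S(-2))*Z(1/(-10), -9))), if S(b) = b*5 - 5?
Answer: 2/22283 ≈ 8.9754e-5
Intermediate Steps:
S(b) = -5 + 5*b (S(b) = 5*b - 5 = -5 + 5*b)
w(B) = B**2
1/(11287 + (-123 + w(S(-2))*Z(1/(-10), -9))) = 1/(11287 + (-123 + (-5 + 5*(-2))**2/(-10))) = 1/(11287 + (-123 + (-5 - 10)**2*(-1/10))) = 1/(11287 + (-123 + (-15)**2*(-1/10))) = 1/(11287 + (-123 + 225*(-1/10))) = 1/(11287 + (-123 - 45/2)) = 1/(11287 - 291/2) = 1/(22283/2) = 2/22283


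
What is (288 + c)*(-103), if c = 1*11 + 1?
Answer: -30900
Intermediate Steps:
c = 12 (c = 11 + 1 = 12)
(288 + c)*(-103) = (288 + 12)*(-103) = 300*(-103) = -30900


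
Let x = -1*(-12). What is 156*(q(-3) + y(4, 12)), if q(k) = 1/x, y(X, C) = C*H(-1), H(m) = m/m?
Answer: 1885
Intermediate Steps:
H(m) = 1
x = 12
y(X, C) = C (y(X, C) = C*1 = C)
q(k) = 1/12
156*(q(-3) + y(4, 12)) = 156*(1/12 + 12) = 156*(145/12) = 1885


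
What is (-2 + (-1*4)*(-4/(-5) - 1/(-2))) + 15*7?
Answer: 489/5 ≈ 97.800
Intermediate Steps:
(-2 + (-1*4)*(-4/(-5) - 1/(-2))) + 15*7 = (-2 - 4*(-4*(-⅕) - 1*(-½))) + 105 = (-2 - 4*(⅘ + ½)) + 105 = (-2 - 4*13/10) + 105 = (-2 - 26/5) + 105 = -36/5 + 105 = 489/5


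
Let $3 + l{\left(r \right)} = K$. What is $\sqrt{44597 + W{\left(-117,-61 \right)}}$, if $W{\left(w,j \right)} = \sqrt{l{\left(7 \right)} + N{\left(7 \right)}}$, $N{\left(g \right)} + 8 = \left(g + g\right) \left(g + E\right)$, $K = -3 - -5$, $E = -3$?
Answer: $\sqrt{44597 + \sqrt{47}} \approx 211.2$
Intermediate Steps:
$K = 2$ ($K = -3 + 5 = 2$)
$l{\left(r \right)} = -1$ ($l{\left(r \right)} = -3 + 2 = -1$)
$N{\left(g \right)} = -8 + 2 g \left(-3 + g\right)$ ($N{\left(g \right)} = -8 + \left(g + g\right) \left(g - 3\right) = -8 + 2 g \left(-3 + g\right)$)
$W{\left(w,j \right)} = \sqrt{47}$ ($W{\left(w,j \right)} = \sqrt{-1 - \left(50 - 98\right)} = \sqrt{-1 - -48} = \sqrt{-1 + 48} = \sqrt{47}$)
$\sqrt{44597 + W{\left(-117,-61 \right)}} = \sqrt{44597 + \sqrt{47}}$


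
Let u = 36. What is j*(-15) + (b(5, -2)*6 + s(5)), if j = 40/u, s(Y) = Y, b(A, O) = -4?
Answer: -107/3 ≈ -35.667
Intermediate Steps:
j = 10/9 (j = 40/36 = 40*(1/36) = 10/9 ≈ 1.1111)
j*(-15) + (b(5, -2)*6 + s(5)) = (10/9)*(-15) + (-4*6 + 5) = -50/3 + (-24 + 5) = -50/3 - 19 = -107/3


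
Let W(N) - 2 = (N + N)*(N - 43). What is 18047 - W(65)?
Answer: 15185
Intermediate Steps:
W(N) = 2 + 2*N*(-43 + N) (W(N) = 2 + (N + N)*(N - 43) = 2 + (2*N)*(-43 + N) = 2 + 2*N*(-43 + N))
18047 - W(65) = 18047 - (2 - 86*65 + 2*65²) = 18047 - (2 - 5590 + 2*4225) = 18047 - (2 - 5590 + 8450) = 18047 - 1*2862 = 18047 - 2862 = 15185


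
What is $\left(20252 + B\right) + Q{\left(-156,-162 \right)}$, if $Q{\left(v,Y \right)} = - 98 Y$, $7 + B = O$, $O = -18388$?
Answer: $17733$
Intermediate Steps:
$B = -18395$ ($B = -7 - 18388 = -18395$)
$\left(20252 + B\right) + Q{\left(-156,-162 \right)} = \left(20252 - 18395\right) - -15876 = 1857 + 15876 = 17733$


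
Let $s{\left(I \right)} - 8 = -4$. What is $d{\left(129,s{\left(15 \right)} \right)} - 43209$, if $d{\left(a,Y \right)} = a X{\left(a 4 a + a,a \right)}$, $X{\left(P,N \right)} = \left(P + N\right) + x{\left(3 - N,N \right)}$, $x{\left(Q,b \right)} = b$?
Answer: $8593470$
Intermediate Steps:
$s{\left(I \right)} = 4$ ($s{\left(I \right)} = 8 - 4 = 4$)
$X{\left(P,N \right)} = P + 2 N$ ($X{\left(P,N \right)} = \left(P + N\right) + N = \left(N + P\right) + N = P + 2 N$)
$d{\left(a,Y \right)} = a \left(3 a + 4 a^{2}\right)$ ($d{\left(a,Y \right)} = a \left(\left(a 4 a + a\right) + 2 a\right) = a \left(\left(4 a^{2} + a\right) + 2 a\right) = a \left(\left(a + 4 a^{2}\right) + 2 a\right) = a \left(3 a + 4 a^{2}\right)$)
$d{\left(129,s{\left(15 \right)} \right)} - 43209 = 129^{2} \left(3 + 4 \cdot 129\right) - 43209 = 16641 \left(3 + 516\right) - 43209 = 16641 \cdot 519 - 43209 = 8636679 - 43209 = 8593470$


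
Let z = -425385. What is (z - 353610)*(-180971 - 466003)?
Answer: 503989511130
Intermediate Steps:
(z - 353610)*(-180971 - 466003) = (-425385 - 353610)*(-180971 - 466003) = -778995*(-646974) = 503989511130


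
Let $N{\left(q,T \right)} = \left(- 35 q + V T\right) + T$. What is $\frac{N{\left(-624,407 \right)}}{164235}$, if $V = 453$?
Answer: $\frac{206618}{164235} \approx 1.2581$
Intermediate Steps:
$N{\left(q,T \right)} = - 35 q + 454 T$ ($N{\left(q,T \right)} = \left(- 35 q + 453 T\right) + T = - 35 q + 454 T$)
$\frac{N{\left(-624,407 \right)}}{164235} = \frac{\left(-35\right) \left(-624\right) + 454 \cdot 407}{164235} = \left(21840 + 184778\right) \frac{1}{164235} = 206618 \cdot \frac{1}{164235} = \frac{206618}{164235}$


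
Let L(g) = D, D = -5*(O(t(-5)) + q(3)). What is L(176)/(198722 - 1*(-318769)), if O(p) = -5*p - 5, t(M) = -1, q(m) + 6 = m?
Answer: 5/172497 ≈ 2.8986e-5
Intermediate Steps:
q(m) = -6 + m
O(p) = -5 - 5*p
D = 15 (D = -5*((-5 - 5*(-1)) + (-6 + 3)) = -5*((-5 + 5) - 3) = -5*(0 - 3) = -5*(-3) = 15)
L(g) = 15
L(176)/(198722 - 1*(-318769)) = 15/(198722 - 1*(-318769)) = 15/(198722 + 318769) = 15/517491 = 15*(1/517491) = 5/172497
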